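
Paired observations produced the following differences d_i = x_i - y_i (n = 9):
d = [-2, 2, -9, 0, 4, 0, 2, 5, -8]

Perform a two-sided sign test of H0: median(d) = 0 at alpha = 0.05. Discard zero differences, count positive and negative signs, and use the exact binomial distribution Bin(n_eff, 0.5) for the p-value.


Step 1: Discard zero differences. Original n = 9; n_eff = number of nonzero differences = 7.
Nonzero differences (with sign): -2, +2, -9, +4, +2, +5, -8
Step 2: Count signs: positive = 4, negative = 3.
Step 3: Under H0: P(positive) = 0.5, so the number of positives S ~ Bin(7, 0.5).
Step 4: Two-sided exact p-value = sum of Bin(7,0.5) probabilities at or below the observed probability = 1.000000.
Step 5: alpha = 0.05. fail to reject H0.

n_eff = 7, pos = 4, neg = 3, p = 1.000000, fail to reject H0.


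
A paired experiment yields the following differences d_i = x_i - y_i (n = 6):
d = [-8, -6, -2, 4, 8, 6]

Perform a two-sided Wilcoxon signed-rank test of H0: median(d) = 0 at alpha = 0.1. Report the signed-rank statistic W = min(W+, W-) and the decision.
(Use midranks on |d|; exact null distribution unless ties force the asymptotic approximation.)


Step 1: Drop any zero differences (none here) and take |d_i|.
|d| = [8, 6, 2, 4, 8, 6]
Step 2: Midrank |d_i| (ties get averaged ranks).
ranks: |8|->5.5, |6|->3.5, |2|->1, |4|->2, |8|->5.5, |6|->3.5
Step 3: Attach original signs; sum ranks with positive sign and with negative sign.
W+ = 2 + 5.5 + 3.5 = 11
W- = 5.5 + 3.5 + 1 = 10
(Check: W+ + W- = 21 should equal n(n+1)/2 = 21.)
Step 4: Test statistic W = min(W+, W-) = 10.
Step 5: Ties in |d|, so use the tie-corrected normal approximation.
        E[W] = n(n+1)/4 = 6*7/4 = 10.5.
        Tie groups: |d|=6 (t=2), |d|=8 (t=2); sum(t^3 - t) = 12.
        Var[W] = n(n+1)(2n+1)/24 - sum(t^3-t)/48 = 546/24 - 12/48 = 22.5.
        z = (W - E[W]) / sqrt(Var[W]) = (10 - 10.5) / 4.7434 = -0.1054.
        Two-sided p = 2*Phi(z) = 0.916051.
Step 6: alpha = 0.1. fail to reject H0.

W+ = 11, W- = 10, W = min = 10, p = 0.916051, fail to reject H0.


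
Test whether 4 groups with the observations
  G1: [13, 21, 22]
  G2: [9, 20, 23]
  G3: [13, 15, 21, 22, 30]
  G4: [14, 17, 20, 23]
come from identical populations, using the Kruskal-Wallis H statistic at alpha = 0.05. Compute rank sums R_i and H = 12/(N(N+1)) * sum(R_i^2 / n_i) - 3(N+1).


Step 1: Combine all N = 15 observations and assign midranks.
sorted (value, group, rank): (9,G2,1), (13,G1,2.5), (13,G3,2.5), (14,G4,4), (15,G3,5), (17,G4,6), (20,G2,7.5), (20,G4,7.5), (21,G1,9.5), (21,G3,9.5), (22,G1,11.5), (22,G3,11.5), (23,G2,13.5), (23,G4,13.5), (30,G3,15)
Step 2: Sum ranks within each group.
R_1 = 23.5 (n_1 = 3)
R_2 = 22 (n_2 = 3)
R_3 = 43.5 (n_3 = 5)
R_4 = 31 (n_4 = 4)
Step 3: H = 12/(N(N+1)) * sum(R_i^2/n_i) - 3(N+1)
     = 12/(15*16) * (23.5^2/3 + 22^2/3 + 43.5^2/5 + 31^2/4) - 3*16
     = 0.050000 * 964.117 - 48
     = 0.205833.
Step 4: Ties present; correction factor C = 1 - 30/(15^3 - 15) = 0.991071. Corrected H = 0.205833 / 0.991071 = 0.207688.
Step 5: Under H0, H ~ chi^2(3); p-value = 0.976339.
Step 6: alpha = 0.05. fail to reject H0.

H = 0.2077, df = 3, p = 0.976339, fail to reject H0.


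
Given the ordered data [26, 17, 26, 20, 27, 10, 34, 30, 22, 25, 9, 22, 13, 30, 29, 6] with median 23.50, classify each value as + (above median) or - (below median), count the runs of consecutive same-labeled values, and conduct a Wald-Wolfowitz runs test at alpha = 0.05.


Step 1: Compute median = 23.50; label A = above, B = below.
Labels in order: ABABABAABABBBAAB  (n_A = 8, n_B = 8)
Step 2: Count runs R = 12.
Step 3: Under H0 (random ordering), E[R] = 2*n_A*n_B/(n_A+n_B) + 1 = 2*8*8/16 + 1 = 9.0000.
        Var[R] = 2*n_A*n_B*(2*n_A*n_B - n_A - n_B) / ((n_A+n_B)^2 * (n_A+n_B-1)) = 14336/3840 = 3.7333.
        SD[R] = 1.9322.
Step 4: Continuity-corrected z = (R - 0.5 - E[R]) / SD[R] = (12 - 0.5 - 9.0000) / 1.9322 = 1.2939.
Step 5: Two-sided p-value via normal approximation = 2*(1 - Phi(|z|)) = 0.195709.
Step 6: alpha = 0.05. fail to reject H0.

R = 12, z = 1.2939, p = 0.195709, fail to reject H0.


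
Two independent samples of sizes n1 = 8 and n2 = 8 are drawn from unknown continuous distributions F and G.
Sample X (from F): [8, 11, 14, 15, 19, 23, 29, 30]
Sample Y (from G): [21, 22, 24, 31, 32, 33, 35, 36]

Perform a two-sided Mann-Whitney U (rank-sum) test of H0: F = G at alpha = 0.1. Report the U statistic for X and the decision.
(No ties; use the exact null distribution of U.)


Step 1: Combine and sort all 16 observations; assign midranks.
sorted (value, group): (8,X), (11,X), (14,X), (15,X), (19,X), (21,Y), (22,Y), (23,X), (24,Y), (29,X), (30,X), (31,Y), (32,Y), (33,Y), (35,Y), (36,Y)
ranks: 8->1, 11->2, 14->3, 15->4, 19->5, 21->6, 22->7, 23->8, 24->9, 29->10, 30->11, 31->12, 32->13, 33->14, 35->15, 36->16
Step 2: Rank sum for X: R1 = 1 + 2 + 3 + 4 + 5 + 8 + 10 + 11 = 44.
Step 3: U_X = R1 - n1(n1+1)/2 = 44 - 8*9/2 = 44 - 36 = 8.
       U_Y = n1*n2 - U_X = 64 - 8 = 56.
Step 4: No ties, so the exact null distribution of U (based on enumerating the C(16,8) = 12870 equally likely rank assignments) gives the two-sided p-value.
Step 5: p-value = 0.010412; compare to alpha = 0.1. reject H0.

U_X = 8, p = 0.010412, reject H0 at alpha = 0.1.


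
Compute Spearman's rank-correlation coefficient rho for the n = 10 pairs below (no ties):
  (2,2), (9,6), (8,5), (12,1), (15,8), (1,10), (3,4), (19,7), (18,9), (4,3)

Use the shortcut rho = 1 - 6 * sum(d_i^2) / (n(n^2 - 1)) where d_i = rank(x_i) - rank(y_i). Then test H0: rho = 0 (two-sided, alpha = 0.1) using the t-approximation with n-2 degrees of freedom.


Step 1: Rank x and y separately (midranks; no ties here).
rank(x): 2->2, 9->6, 8->5, 12->7, 15->8, 1->1, 3->3, 19->10, 18->9, 4->4
rank(y): 2->2, 6->6, 5->5, 1->1, 8->8, 10->10, 4->4, 7->7, 9->9, 3->3
Step 2: d_i = R_x(i) - R_y(i); compute d_i^2.
  (2-2)^2=0, (6-6)^2=0, (5-5)^2=0, (7-1)^2=36, (8-8)^2=0, (1-10)^2=81, (3-4)^2=1, (10-7)^2=9, (9-9)^2=0, (4-3)^2=1
sum(d^2) = 128.
Step 3: rho = 1 - 6*128 / (10*(10^2 - 1)) = 1 - 768/990 = 0.224242.
Step 4: Under H0, t = rho * sqrt((n-2)/(1-rho^2)) = 0.6508 ~ t(8).
Step 5: Two-sided p-value from the t-distribution with 8 df = 0.533401.
Step 6: alpha = 0.1. fail to reject H0.

rho = 0.2242, p = 0.533401, fail to reject H0 at alpha = 0.1.


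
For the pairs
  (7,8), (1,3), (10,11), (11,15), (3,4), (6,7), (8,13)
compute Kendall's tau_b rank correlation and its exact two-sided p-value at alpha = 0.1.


Step 1: Enumerate the 21 unordered pairs (i,j) with i<j and classify each by sign(x_j-x_i) * sign(y_j-y_i).
  (1,2):dx=-6,dy=-5->C; (1,3):dx=+3,dy=+3->C; (1,4):dx=+4,dy=+7->C; (1,5):dx=-4,dy=-4->C
  (1,6):dx=-1,dy=-1->C; (1,7):dx=+1,dy=+5->C; (2,3):dx=+9,dy=+8->C; (2,4):dx=+10,dy=+12->C
  (2,5):dx=+2,dy=+1->C; (2,6):dx=+5,dy=+4->C; (2,7):dx=+7,dy=+10->C; (3,4):dx=+1,dy=+4->C
  (3,5):dx=-7,dy=-7->C; (3,6):dx=-4,dy=-4->C; (3,7):dx=-2,dy=+2->D; (4,5):dx=-8,dy=-11->C
  (4,6):dx=-5,dy=-8->C; (4,7):dx=-3,dy=-2->C; (5,6):dx=+3,dy=+3->C; (5,7):dx=+5,dy=+9->C
  (6,7):dx=+2,dy=+6->C
Step 2: C = 20, D = 1, total pairs = 21.
Step 3: tau = (C - D)/(n(n-1)/2) = (20 - 1)/21 = 0.904762.
Step 4: Exact two-sided p-value (enumerate n! = 5040 permutations of y under H0): p = 0.002778.
Step 5: alpha = 0.1. reject H0.

tau_b = 0.9048 (C=20, D=1), p = 0.002778, reject H0.


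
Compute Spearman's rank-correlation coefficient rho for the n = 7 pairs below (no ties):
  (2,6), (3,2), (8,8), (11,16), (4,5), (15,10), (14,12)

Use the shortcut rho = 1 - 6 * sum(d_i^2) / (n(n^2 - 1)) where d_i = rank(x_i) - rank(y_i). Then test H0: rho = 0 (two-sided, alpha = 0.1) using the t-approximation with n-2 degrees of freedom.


Step 1: Rank x and y separately (midranks; no ties here).
rank(x): 2->1, 3->2, 8->4, 11->5, 4->3, 15->7, 14->6
rank(y): 6->3, 2->1, 8->4, 16->7, 5->2, 10->5, 12->6
Step 2: d_i = R_x(i) - R_y(i); compute d_i^2.
  (1-3)^2=4, (2-1)^2=1, (4-4)^2=0, (5-7)^2=4, (3-2)^2=1, (7-5)^2=4, (6-6)^2=0
sum(d^2) = 14.
Step 3: rho = 1 - 6*14 / (7*(7^2 - 1)) = 1 - 84/336 = 0.750000.
Step 4: Under H0, t = rho * sqrt((n-2)/(1-rho^2)) = 2.5355 ~ t(5).
Step 5: Two-sided p-value from the t-distribution with 5 df = 0.052181.
Step 6: alpha = 0.1. reject H0.

rho = 0.7500, p = 0.052181, reject H0 at alpha = 0.1.


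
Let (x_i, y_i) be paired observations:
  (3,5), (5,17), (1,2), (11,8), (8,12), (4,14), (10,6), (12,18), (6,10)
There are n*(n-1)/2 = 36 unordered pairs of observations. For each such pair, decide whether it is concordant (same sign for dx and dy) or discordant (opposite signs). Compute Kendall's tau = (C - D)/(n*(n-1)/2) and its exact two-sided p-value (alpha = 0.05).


Step 1: Enumerate the 36 unordered pairs (i,j) with i<j and classify each by sign(x_j-x_i) * sign(y_j-y_i).
  (1,2):dx=+2,dy=+12->C; (1,3):dx=-2,dy=-3->C; (1,4):dx=+8,dy=+3->C; (1,5):dx=+5,dy=+7->C
  (1,6):dx=+1,dy=+9->C; (1,7):dx=+7,dy=+1->C; (1,8):dx=+9,dy=+13->C; (1,9):dx=+3,dy=+5->C
  (2,3):dx=-4,dy=-15->C; (2,4):dx=+6,dy=-9->D; (2,5):dx=+3,dy=-5->D; (2,6):dx=-1,dy=-3->C
  (2,7):dx=+5,dy=-11->D; (2,8):dx=+7,dy=+1->C; (2,9):dx=+1,dy=-7->D; (3,4):dx=+10,dy=+6->C
  (3,5):dx=+7,dy=+10->C; (3,6):dx=+3,dy=+12->C; (3,7):dx=+9,dy=+4->C; (3,8):dx=+11,dy=+16->C
  (3,9):dx=+5,dy=+8->C; (4,5):dx=-3,dy=+4->D; (4,6):dx=-7,dy=+6->D; (4,7):dx=-1,dy=-2->C
  (4,8):dx=+1,dy=+10->C; (4,9):dx=-5,dy=+2->D; (5,6):dx=-4,dy=+2->D; (5,7):dx=+2,dy=-6->D
  (5,8):dx=+4,dy=+6->C; (5,9):dx=-2,dy=-2->C; (6,7):dx=+6,dy=-8->D; (6,8):dx=+8,dy=+4->C
  (6,9):dx=+2,dy=-4->D; (7,8):dx=+2,dy=+12->C; (7,9):dx=-4,dy=+4->D; (8,9):dx=-6,dy=-8->C
Step 2: C = 24, D = 12, total pairs = 36.
Step 3: tau = (C - D)/(n(n-1)/2) = (24 - 12)/36 = 0.333333.
Step 4: Exact two-sided p-value (enumerate n! = 362880 permutations of y under H0): p = 0.259518.
Step 5: alpha = 0.05. fail to reject H0.

tau_b = 0.3333 (C=24, D=12), p = 0.259518, fail to reject H0.


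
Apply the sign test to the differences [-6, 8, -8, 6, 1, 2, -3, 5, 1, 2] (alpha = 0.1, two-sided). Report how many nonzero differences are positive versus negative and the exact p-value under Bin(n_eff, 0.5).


Step 1: Discard zero differences. Original n = 10; n_eff = number of nonzero differences = 10.
Nonzero differences (with sign): -6, +8, -8, +6, +1, +2, -3, +5, +1, +2
Step 2: Count signs: positive = 7, negative = 3.
Step 3: Under H0: P(positive) = 0.5, so the number of positives S ~ Bin(10, 0.5).
Step 4: Two-sided exact p-value = sum of Bin(10,0.5) probabilities at or below the observed probability = 0.343750.
Step 5: alpha = 0.1. fail to reject H0.

n_eff = 10, pos = 7, neg = 3, p = 0.343750, fail to reject H0.


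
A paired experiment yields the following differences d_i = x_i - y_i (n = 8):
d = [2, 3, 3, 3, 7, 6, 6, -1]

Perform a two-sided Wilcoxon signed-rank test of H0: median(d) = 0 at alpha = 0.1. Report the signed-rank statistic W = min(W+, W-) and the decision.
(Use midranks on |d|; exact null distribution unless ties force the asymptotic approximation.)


Step 1: Drop any zero differences (none here) and take |d_i|.
|d| = [2, 3, 3, 3, 7, 6, 6, 1]
Step 2: Midrank |d_i| (ties get averaged ranks).
ranks: |2|->2, |3|->4, |3|->4, |3|->4, |7|->8, |6|->6.5, |6|->6.5, |1|->1
Step 3: Attach original signs; sum ranks with positive sign and with negative sign.
W+ = 2 + 4 + 4 + 4 + 8 + 6.5 + 6.5 = 35
W- = 1 = 1
(Check: W+ + W- = 36 should equal n(n+1)/2 = 36.)
Step 4: Test statistic W = min(W+, W-) = 1.
Step 5: Ties in |d|, so use the tie-corrected normal approximation.
        E[W] = n(n+1)/4 = 8*9/4 = 18.
        Tie groups: |d|=3 (t=3), |d|=6 (t=2); sum(t^3 - t) = 30.
        Var[W] = n(n+1)(2n+1)/24 - sum(t^3-t)/48 = 1224/24 - 30/48 = 50.375.
        z = (W - E[W]) / sqrt(Var[W]) = (1 - 18) / 7.0975 = -2.3952.
        Two-sided p = 2*Phi(z) = 0.016611.
Step 6: alpha = 0.1. reject H0.

W+ = 35, W- = 1, W = min = 1, p = 0.016611, reject H0.


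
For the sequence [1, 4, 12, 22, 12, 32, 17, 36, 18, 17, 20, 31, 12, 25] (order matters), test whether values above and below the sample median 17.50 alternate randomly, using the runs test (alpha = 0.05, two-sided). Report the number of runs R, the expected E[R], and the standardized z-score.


Step 1: Compute median = 17.50; label A = above, B = below.
Labels in order: BBBABABAABAABA  (n_A = 7, n_B = 7)
Step 2: Count runs R = 10.
Step 3: Under H0 (random ordering), E[R] = 2*n_A*n_B/(n_A+n_B) + 1 = 2*7*7/14 + 1 = 8.0000.
        Var[R] = 2*n_A*n_B*(2*n_A*n_B - n_A - n_B) / ((n_A+n_B)^2 * (n_A+n_B-1)) = 8232/2548 = 3.2308.
        SD[R] = 1.7974.
Step 4: Continuity-corrected z = (R - 0.5 - E[R]) / SD[R] = (10 - 0.5 - 8.0000) / 1.7974 = 0.8345.
Step 5: Two-sided p-value via normal approximation = 2*(1 - Phi(|z|)) = 0.403986.
Step 6: alpha = 0.05. fail to reject H0.

R = 10, z = 0.8345, p = 0.403986, fail to reject H0.


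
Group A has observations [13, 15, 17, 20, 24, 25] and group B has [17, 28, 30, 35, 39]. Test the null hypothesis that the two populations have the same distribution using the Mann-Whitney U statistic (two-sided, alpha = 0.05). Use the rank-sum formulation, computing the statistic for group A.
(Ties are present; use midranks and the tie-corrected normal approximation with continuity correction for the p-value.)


Step 1: Combine and sort all 11 observations; assign midranks.
sorted (value, group): (13,X), (15,X), (17,X), (17,Y), (20,X), (24,X), (25,X), (28,Y), (30,Y), (35,Y), (39,Y)
ranks: 13->1, 15->2, 17->3.5, 17->3.5, 20->5, 24->6, 25->7, 28->8, 30->9, 35->10, 39->11
Step 2: Rank sum for X: R1 = 1 + 2 + 3.5 + 5 + 6 + 7 = 24.5.
Step 3: U_X = R1 - n1(n1+1)/2 = 24.5 - 6*7/2 = 24.5 - 21 = 3.5.
       U_Y = n1*n2 - U_X = 30 - 3.5 = 26.5.
Step 4: Ties are present, so use the tie-corrected normal approximation (with continuity correction) for the p-value.
Step 5: p-value = 0.044126; compare to alpha = 0.05. reject H0.

U_X = 3.5, p = 0.044126, reject H0 at alpha = 0.05.


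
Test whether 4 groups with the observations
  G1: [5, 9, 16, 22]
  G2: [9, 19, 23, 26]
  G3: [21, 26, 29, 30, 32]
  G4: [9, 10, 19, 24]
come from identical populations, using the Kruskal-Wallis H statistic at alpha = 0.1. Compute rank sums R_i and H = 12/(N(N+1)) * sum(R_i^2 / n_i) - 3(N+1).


Step 1: Combine all N = 17 observations and assign midranks.
sorted (value, group, rank): (5,G1,1), (9,G1,3), (9,G2,3), (9,G4,3), (10,G4,5), (16,G1,6), (19,G2,7.5), (19,G4,7.5), (21,G3,9), (22,G1,10), (23,G2,11), (24,G4,12), (26,G2,13.5), (26,G3,13.5), (29,G3,15), (30,G3,16), (32,G3,17)
Step 2: Sum ranks within each group.
R_1 = 20 (n_1 = 4)
R_2 = 35 (n_2 = 4)
R_3 = 70.5 (n_3 = 5)
R_4 = 27.5 (n_4 = 4)
Step 3: H = 12/(N(N+1)) * sum(R_i^2/n_i) - 3(N+1)
     = 12/(17*18) * (20^2/4 + 35^2/4 + 70.5^2/5 + 27.5^2/4) - 3*18
     = 0.039216 * 1589.36 - 54
     = 8.327941.
Step 4: Ties present; correction factor C = 1 - 36/(17^3 - 17) = 0.992647. Corrected H = 8.327941 / 0.992647 = 8.389630.
Step 5: Under H0, H ~ chi^2(3); p-value = 0.038610.
Step 6: alpha = 0.1. reject H0.

H = 8.3896, df = 3, p = 0.038610, reject H0.


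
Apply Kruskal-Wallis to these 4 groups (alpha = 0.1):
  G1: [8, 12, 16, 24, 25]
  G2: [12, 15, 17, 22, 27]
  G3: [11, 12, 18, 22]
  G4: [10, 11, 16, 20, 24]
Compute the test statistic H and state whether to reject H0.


Step 1: Combine all N = 19 observations and assign midranks.
sorted (value, group, rank): (8,G1,1), (10,G4,2), (11,G3,3.5), (11,G4,3.5), (12,G1,6), (12,G2,6), (12,G3,6), (15,G2,8), (16,G1,9.5), (16,G4,9.5), (17,G2,11), (18,G3,12), (20,G4,13), (22,G2,14.5), (22,G3,14.5), (24,G1,16.5), (24,G4,16.5), (25,G1,18), (27,G2,19)
Step 2: Sum ranks within each group.
R_1 = 51 (n_1 = 5)
R_2 = 58.5 (n_2 = 5)
R_3 = 36 (n_3 = 4)
R_4 = 44.5 (n_4 = 5)
Step 3: H = 12/(N(N+1)) * sum(R_i^2/n_i) - 3(N+1)
     = 12/(19*20) * (51^2/5 + 58.5^2/5 + 36^2/4 + 44.5^2/5) - 3*20
     = 0.031579 * 1924.7 - 60
     = 0.780000.
Step 4: Ties present; correction factor C = 1 - 48/(19^3 - 19) = 0.992982. Corrected H = 0.780000 / 0.992982 = 0.785512.
Step 5: Under H0, H ~ chi^2(3); p-value = 0.852929.
Step 6: alpha = 0.1. fail to reject H0.

H = 0.7855, df = 3, p = 0.852929, fail to reject H0.


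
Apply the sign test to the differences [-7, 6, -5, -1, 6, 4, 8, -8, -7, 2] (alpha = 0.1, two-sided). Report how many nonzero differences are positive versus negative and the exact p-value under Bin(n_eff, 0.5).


Step 1: Discard zero differences. Original n = 10; n_eff = number of nonzero differences = 10.
Nonzero differences (with sign): -7, +6, -5, -1, +6, +4, +8, -8, -7, +2
Step 2: Count signs: positive = 5, negative = 5.
Step 3: Under H0: P(positive) = 0.5, so the number of positives S ~ Bin(10, 0.5).
Step 4: Two-sided exact p-value = sum of Bin(10,0.5) probabilities at or below the observed probability = 1.000000.
Step 5: alpha = 0.1. fail to reject H0.

n_eff = 10, pos = 5, neg = 5, p = 1.000000, fail to reject H0.


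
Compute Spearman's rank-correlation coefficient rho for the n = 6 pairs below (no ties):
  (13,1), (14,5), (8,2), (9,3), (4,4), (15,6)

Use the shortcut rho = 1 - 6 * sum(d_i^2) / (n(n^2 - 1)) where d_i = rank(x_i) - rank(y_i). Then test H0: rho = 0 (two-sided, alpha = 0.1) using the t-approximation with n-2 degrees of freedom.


Step 1: Rank x and y separately (midranks; no ties here).
rank(x): 13->4, 14->5, 8->2, 9->3, 4->1, 15->6
rank(y): 1->1, 5->5, 2->2, 3->3, 4->4, 6->6
Step 2: d_i = R_x(i) - R_y(i); compute d_i^2.
  (4-1)^2=9, (5-5)^2=0, (2-2)^2=0, (3-3)^2=0, (1-4)^2=9, (6-6)^2=0
sum(d^2) = 18.
Step 3: rho = 1 - 6*18 / (6*(6^2 - 1)) = 1 - 108/210 = 0.485714.
Step 4: Under H0, t = rho * sqrt((n-2)/(1-rho^2)) = 1.1113 ~ t(4).
Step 5: Two-sided p-value from the t-distribution with 4 df = 0.328723.
Step 6: alpha = 0.1. fail to reject H0.

rho = 0.4857, p = 0.328723, fail to reject H0 at alpha = 0.1.


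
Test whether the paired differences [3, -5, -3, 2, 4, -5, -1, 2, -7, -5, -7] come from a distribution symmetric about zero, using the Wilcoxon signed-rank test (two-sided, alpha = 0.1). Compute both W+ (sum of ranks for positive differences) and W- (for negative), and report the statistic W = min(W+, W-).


Step 1: Drop any zero differences (none here) and take |d_i|.
|d| = [3, 5, 3, 2, 4, 5, 1, 2, 7, 5, 7]
Step 2: Midrank |d_i| (ties get averaged ranks).
ranks: |3|->4.5, |5|->8, |3|->4.5, |2|->2.5, |4|->6, |5|->8, |1|->1, |2|->2.5, |7|->10.5, |5|->8, |7|->10.5
Step 3: Attach original signs; sum ranks with positive sign and with negative sign.
W+ = 4.5 + 2.5 + 6 + 2.5 = 15.5
W- = 8 + 4.5 + 8 + 1 + 10.5 + 8 + 10.5 = 50.5
(Check: W+ + W- = 66 should equal n(n+1)/2 = 66.)
Step 4: Test statistic W = min(W+, W-) = 15.5.
Step 5: Ties in |d|, so use the tie-corrected normal approximation.
        E[W] = n(n+1)/4 = 11*12/4 = 33.
        Tie groups: |d|=2 (t=2), |d|=3 (t=2), |d|=5 (t=3), |d|=7 (t=2); sum(t^3 - t) = 42.
        Var[W] = n(n+1)(2n+1)/24 - sum(t^3-t)/48 = 3036/24 - 42/48 = 125.625.
        z = (W - E[W]) / sqrt(Var[W]) = (15.5 - 33) / 11.2083 = -1.5613.
        Two-sided p = 2*Phi(z) = 0.118441.
Step 6: alpha = 0.1. fail to reject H0.

W+ = 15.5, W- = 50.5, W = min = 15.5, p = 0.118441, fail to reject H0.


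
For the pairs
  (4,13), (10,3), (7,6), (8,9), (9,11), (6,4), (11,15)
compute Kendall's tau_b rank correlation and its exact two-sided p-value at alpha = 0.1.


Step 1: Enumerate the 21 unordered pairs (i,j) with i<j and classify each by sign(x_j-x_i) * sign(y_j-y_i).
  (1,2):dx=+6,dy=-10->D; (1,3):dx=+3,dy=-7->D; (1,4):dx=+4,dy=-4->D; (1,5):dx=+5,dy=-2->D
  (1,6):dx=+2,dy=-9->D; (1,7):dx=+7,dy=+2->C; (2,3):dx=-3,dy=+3->D; (2,4):dx=-2,dy=+6->D
  (2,5):dx=-1,dy=+8->D; (2,6):dx=-4,dy=+1->D; (2,7):dx=+1,dy=+12->C; (3,4):dx=+1,dy=+3->C
  (3,5):dx=+2,dy=+5->C; (3,6):dx=-1,dy=-2->C; (3,7):dx=+4,dy=+9->C; (4,5):dx=+1,dy=+2->C
  (4,6):dx=-2,dy=-5->C; (4,7):dx=+3,dy=+6->C; (5,6):dx=-3,dy=-7->C; (5,7):dx=+2,dy=+4->C
  (6,7):dx=+5,dy=+11->C
Step 2: C = 12, D = 9, total pairs = 21.
Step 3: tau = (C - D)/(n(n-1)/2) = (12 - 9)/21 = 0.142857.
Step 4: Exact two-sided p-value (enumerate n! = 5040 permutations of y under H0): p = 0.772619.
Step 5: alpha = 0.1. fail to reject H0.

tau_b = 0.1429 (C=12, D=9), p = 0.772619, fail to reject H0.


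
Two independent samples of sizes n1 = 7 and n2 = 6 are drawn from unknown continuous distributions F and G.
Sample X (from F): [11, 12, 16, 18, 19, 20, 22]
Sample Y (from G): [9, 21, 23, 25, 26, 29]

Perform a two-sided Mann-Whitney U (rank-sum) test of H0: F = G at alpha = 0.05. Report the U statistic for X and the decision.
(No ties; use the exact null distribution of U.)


Step 1: Combine and sort all 13 observations; assign midranks.
sorted (value, group): (9,Y), (11,X), (12,X), (16,X), (18,X), (19,X), (20,X), (21,Y), (22,X), (23,Y), (25,Y), (26,Y), (29,Y)
ranks: 9->1, 11->2, 12->3, 16->4, 18->5, 19->6, 20->7, 21->8, 22->9, 23->10, 25->11, 26->12, 29->13
Step 2: Rank sum for X: R1 = 2 + 3 + 4 + 5 + 6 + 7 + 9 = 36.
Step 3: U_X = R1 - n1(n1+1)/2 = 36 - 7*8/2 = 36 - 28 = 8.
       U_Y = n1*n2 - U_X = 42 - 8 = 34.
Step 4: No ties, so the exact null distribution of U (based on enumerating the C(13,7) = 1716 equally likely rank assignments) gives the two-sided p-value.
Step 5: p-value = 0.073427; compare to alpha = 0.05. fail to reject H0.

U_X = 8, p = 0.073427, fail to reject H0 at alpha = 0.05.


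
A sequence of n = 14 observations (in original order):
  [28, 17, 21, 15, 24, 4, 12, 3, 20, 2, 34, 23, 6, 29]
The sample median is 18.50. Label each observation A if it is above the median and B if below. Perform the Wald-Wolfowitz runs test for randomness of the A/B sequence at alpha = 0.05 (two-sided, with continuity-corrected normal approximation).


Step 1: Compute median = 18.50; label A = above, B = below.
Labels in order: ABABABBBABAABA  (n_A = 7, n_B = 7)
Step 2: Count runs R = 11.
Step 3: Under H0 (random ordering), E[R] = 2*n_A*n_B/(n_A+n_B) + 1 = 2*7*7/14 + 1 = 8.0000.
        Var[R] = 2*n_A*n_B*(2*n_A*n_B - n_A - n_B) / ((n_A+n_B)^2 * (n_A+n_B-1)) = 8232/2548 = 3.2308.
        SD[R] = 1.7974.
Step 4: Continuity-corrected z = (R - 0.5 - E[R]) / SD[R] = (11 - 0.5 - 8.0000) / 1.7974 = 1.3909.
Step 5: Two-sided p-value via normal approximation = 2*(1 - Phi(|z|)) = 0.164264.
Step 6: alpha = 0.05. fail to reject H0.

R = 11, z = 1.3909, p = 0.164264, fail to reject H0.


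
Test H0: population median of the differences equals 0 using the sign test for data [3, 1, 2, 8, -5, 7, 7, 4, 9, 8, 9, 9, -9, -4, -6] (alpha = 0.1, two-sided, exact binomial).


Step 1: Discard zero differences. Original n = 15; n_eff = number of nonzero differences = 15.
Nonzero differences (with sign): +3, +1, +2, +8, -5, +7, +7, +4, +9, +8, +9, +9, -9, -4, -6
Step 2: Count signs: positive = 11, negative = 4.
Step 3: Under H0: P(positive) = 0.5, so the number of positives S ~ Bin(15, 0.5).
Step 4: Two-sided exact p-value = sum of Bin(15,0.5) probabilities at or below the observed probability = 0.118469.
Step 5: alpha = 0.1. fail to reject H0.

n_eff = 15, pos = 11, neg = 4, p = 0.118469, fail to reject H0.


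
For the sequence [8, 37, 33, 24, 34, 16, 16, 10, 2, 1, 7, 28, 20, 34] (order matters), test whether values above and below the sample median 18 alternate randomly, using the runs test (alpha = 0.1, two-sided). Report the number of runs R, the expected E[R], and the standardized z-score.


Step 1: Compute median = 18; label A = above, B = below.
Labels in order: BAAAABBBBBBAAA  (n_A = 7, n_B = 7)
Step 2: Count runs R = 4.
Step 3: Under H0 (random ordering), E[R] = 2*n_A*n_B/(n_A+n_B) + 1 = 2*7*7/14 + 1 = 8.0000.
        Var[R] = 2*n_A*n_B*(2*n_A*n_B - n_A - n_B) / ((n_A+n_B)^2 * (n_A+n_B-1)) = 8232/2548 = 3.2308.
        SD[R] = 1.7974.
Step 4: Continuity-corrected z = (R + 0.5 - E[R]) / SD[R] = (4 + 0.5 - 8.0000) / 1.7974 = -1.9472.
Step 5: Two-sided p-value via normal approximation = 2*(1 - Phi(|z|)) = 0.051508.
Step 6: alpha = 0.1. reject H0.

R = 4, z = -1.9472, p = 0.051508, reject H0.


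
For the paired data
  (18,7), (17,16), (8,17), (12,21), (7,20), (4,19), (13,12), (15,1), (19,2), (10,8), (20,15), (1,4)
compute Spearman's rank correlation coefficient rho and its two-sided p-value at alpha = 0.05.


Step 1: Rank x and y separately (midranks; no ties here).
rank(x): 18->10, 17->9, 8->4, 12->6, 7->3, 4->2, 13->7, 15->8, 19->11, 10->5, 20->12, 1->1
rank(y): 7->4, 16->8, 17->9, 21->12, 20->11, 19->10, 12->6, 1->1, 2->2, 8->5, 15->7, 4->3
Step 2: d_i = R_x(i) - R_y(i); compute d_i^2.
  (10-4)^2=36, (9-8)^2=1, (4-9)^2=25, (6-12)^2=36, (3-11)^2=64, (2-10)^2=64, (7-6)^2=1, (8-1)^2=49, (11-2)^2=81, (5-5)^2=0, (12-7)^2=25, (1-3)^2=4
sum(d^2) = 386.
Step 3: rho = 1 - 6*386 / (12*(12^2 - 1)) = 1 - 2316/1716 = -0.349650.
Step 4: Under H0, t = rho * sqrt((n-2)/(1-rho^2)) = -1.1802 ~ t(10).
Step 5: Two-sided p-value from the t-distribution with 10 df = 0.265239.
Step 6: alpha = 0.05. fail to reject H0.

rho = -0.3497, p = 0.265239, fail to reject H0 at alpha = 0.05.


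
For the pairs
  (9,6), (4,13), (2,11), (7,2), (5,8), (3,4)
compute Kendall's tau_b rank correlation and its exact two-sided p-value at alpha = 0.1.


Step 1: Enumerate the 15 unordered pairs (i,j) with i<j and classify each by sign(x_j-x_i) * sign(y_j-y_i).
  (1,2):dx=-5,dy=+7->D; (1,3):dx=-7,dy=+5->D; (1,4):dx=-2,dy=-4->C; (1,5):dx=-4,dy=+2->D
  (1,6):dx=-6,dy=-2->C; (2,3):dx=-2,dy=-2->C; (2,4):dx=+3,dy=-11->D; (2,5):dx=+1,dy=-5->D
  (2,6):dx=-1,dy=-9->C; (3,4):dx=+5,dy=-9->D; (3,5):dx=+3,dy=-3->D; (3,6):dx=+1,dy=-7->D
  (4,5):dx=-2,dy=+6->D; (4,6):dx=-4,dy=+2->D; (5,6):dx=-2,dy=-4->C
Step 2: C = 5, D = 10, total pairs = 15.
Step 3: tau = (C - D)/(n(n-1)/2) = (5 - 10)/15 = -0.333333.
Step 4: Exact two-sided p-value (enumerate n! = 720 permutations of y under H0): p = 0.469444.
Step 5: alpha = 0.1. fail to reject H0.

tau_b = -0.3333 (C=5, D=10), p = 0.469444, fail to reject H0.


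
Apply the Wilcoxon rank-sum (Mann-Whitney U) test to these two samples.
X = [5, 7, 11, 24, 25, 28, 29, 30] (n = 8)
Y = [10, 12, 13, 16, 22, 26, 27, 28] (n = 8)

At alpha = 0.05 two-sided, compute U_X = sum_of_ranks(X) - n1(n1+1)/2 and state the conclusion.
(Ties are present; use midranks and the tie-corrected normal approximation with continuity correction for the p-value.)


Step 1: Combine and sort all 16 observations; assign midranks.
sorted (value, group): (5,X), (7,X), (10,Y), (11,X), (12,Y), (13,Y), (16,Y), (22,Y), (24,X), (25,X), (26,Y), (27,Y), (28,X), (28,Y), (29,X), (30,X)
ranks: 5->1, 7->2, 10->3, 11->4, 12->5, 13->6, 16->7, 22->8, 24->9, 25->10, 26->11, 27->12, 28->13.5, 28->13.5, 29->15, 30->16
Step 2: Rank sum for X: R1 = 1 + 2 + 4 + 9 + 10 + 13.5 + 15 + 16 = 70.5.
Step 3: U_X = R1 - n1(n1+1)/2 = 70.5 - 8*9/2 = 70.5 - 36 = 34.5.
       U_Y = n1*n2 - U_X = 64 - 34.5 = 29.5.
Step 4: Ties are present, so use the tie-corrected normal approximation (with continuity correction) for the p-value.
Step 5: p-value = 0.833514; compare to alpha = 0.05. fail to reject H0.

U_X = 34.5, p = 0.833514, fail to reject H0 at alpha = 0.05.


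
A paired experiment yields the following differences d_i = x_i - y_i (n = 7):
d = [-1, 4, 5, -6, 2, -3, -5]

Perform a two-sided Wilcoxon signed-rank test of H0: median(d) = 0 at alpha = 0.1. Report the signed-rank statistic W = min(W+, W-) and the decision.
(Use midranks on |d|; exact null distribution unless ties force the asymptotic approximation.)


Step 1: Drop any zero differences (none here) and take |d_i|.
|d| = [1, 4, 5, 6, 2, 3, 5]
Step 2: Midrank |d_i| (ties get averaged ranks).
ranks: |1|->1, |4|->4, |5|->5.5, |6|->7, |2|->2, |3|->3, |5|->5.5
Step 3: Attach original signs; sum ranks with positive sign and with negative sign.
W+ = 4 + 5.5 + 2 = 11.5
W- = 1 + 7 + 3 + 5.5 = 16.5
(Check: W+ + W- = 28 should equal n(n+1)/2 = 28.)
Step 4: Test statistic W = min(W+, W-) = 11.5.
Step 5: Ties in |d|, so use the tie-corrected normal approximation.
        E[W] = n(n+1)/4 = 7*8/4 = 14.
        Tie groups: |d|=5 (t=2); sum(t^3 - t) = 6.
        Var[W] = n(n+1)(2n+1)/24 - sum(t^3-t)/48 = 840/24 - 6/48 = 34.875.
        z = (W - E[W]) / sqrt(Var[W]) = (11.5 - 14) / 5.9055 = -0.4233.
        Two-sided p = 2*Phi(z) = 0.672052.
Step 6: alpha = 0.1. fail to reject H0.

W+ = 11.5, W- = 16.5, W = min = 11.5, p = 0.672052, fail to reject H0.


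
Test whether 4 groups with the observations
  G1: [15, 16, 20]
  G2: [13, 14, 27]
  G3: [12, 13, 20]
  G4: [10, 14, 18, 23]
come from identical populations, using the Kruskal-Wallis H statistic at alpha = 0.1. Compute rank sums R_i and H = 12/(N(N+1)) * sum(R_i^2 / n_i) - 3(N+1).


Step 1: Combine all N = 13 observations and assign midranks.
sorted (value, group, rank): (10,G4,1), (12,G3,2), (13,G2,3.5), (13,G3,3.5), (14,G2,5.5), (14,G4,5.5), (15,G1,7), (16,G1,8), (18,G4,9), (20,G1,10.5), (20,G3,10.5), (23,G4,12), (27,G2,13)
Step 2: Sum ranks within each group.
R_1 = 25.5 (n_1 = 3)
R_2 = 22 (n_2 = 3)
R_3 = 16 (n_3 = 3)
R_4 = 27.5 (n_4 = 4)
Step 3: H = 12/(N(N+1)) * sum(R_i^2/n_i) - 3(N+1)
     = 12/(13*14) * (25.5^2/3 + 22^2/3 + 16^2/3 + 27.5^2/4) - 3*14
     = 0.065934 * 652.479 - 42
     = 1.020604.
Step 4: Ties present; correction factor C = 1 - 18/(13^3 - 13) = 0.991758. Corrected H = 1.020604 / 0.991758 = 1.029086.
Step 5: Under H0, H ~ chi^2(3); p-value = 0.794215.
Step 6: alpha = 0.1. fail to reject H0.

H = 1.0291, df = 3, p = 0.794215, fail to reject H0.


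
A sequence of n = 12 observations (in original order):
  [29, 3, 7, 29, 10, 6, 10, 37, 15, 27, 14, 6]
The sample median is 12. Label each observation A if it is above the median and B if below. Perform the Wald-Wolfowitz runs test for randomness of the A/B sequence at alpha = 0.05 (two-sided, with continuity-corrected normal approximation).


Step 1: Compute median = 12; label A = above, B = below.
Labels in order: ABBABBBAAAAB  (n_A = 6, n_B = 6)
Step 2: Count runs R = 6.
Step 3: Under H0 (random ordering), E[R] = 2*n_A*n_B/(n_A+n_B) + 1 = 2*6*6/12 + 1 = 7.0000.
        Var[R] = 2*n_A*n_B*(2*n_A*n_B - n_A - n_B) / ((n_A+n_B)^2 * (n_A+n_B-1)) = 4320/1584 = 2.7273.
        SD[R] = 1.6514.
Step 4: Continuity-corrected z = (R + 0.5 - E[R]) / SD[R] = (6 + 0.5 - 7.0000) / 1.6514 = -0.3028.
Step 5: Two-sided p-value via normal approximation = 2*(1 - Phi(|z|)) = 0.762069.
Step 6: alpha = 0.05. fail to reject H0.

R = 6, z = -0.3028, p = 0.762069, fail to reject H0.


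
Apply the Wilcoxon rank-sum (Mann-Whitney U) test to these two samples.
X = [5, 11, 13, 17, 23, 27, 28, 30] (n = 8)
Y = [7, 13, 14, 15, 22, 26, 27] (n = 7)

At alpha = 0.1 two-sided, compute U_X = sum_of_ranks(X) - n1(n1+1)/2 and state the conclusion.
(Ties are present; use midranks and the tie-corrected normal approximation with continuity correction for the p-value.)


Step 1: Combine and sort all 15 observations; assign midranks.
sorted (value, group): (5,X), (7,Y), (11,X), (13,X), (13,Y), (14,Y), (15,Y), (17,X), (22,Y), (23,X), (26,Y), (27,X), (27,Y), (28,X), (30,X)
ranks: 5->1, 7->2, 11->3, 13->4.5, 13->4.5, 14->6, 15->7, 17->8, 22->9, 23->10, 26->11, 27->12.5, 27->12.5, 28->14, 30->15
Step 2: Rank sum for X: R1 = 1 + 3 + 4.5 + 8 + 10 + 12.5 + 14 + 15 = 68.
Step 3: U_X = R1 - n1(n1+1)/2 = 68 - 8*9/2 = 68 - 36 = 32.
       U_Y = n1*n2 - U_X = 56 - 32 = 24.
Step 4: Ties are present, so use the tie-corrected normal approximation (with continuity correction) for the p-value.
Step 5: p-value = 0.684910; compare to alpha = 0.1. fail to reject H0.

U_X = 32, p = 0.684910, fail to reject H0 at alpha = 0.1.


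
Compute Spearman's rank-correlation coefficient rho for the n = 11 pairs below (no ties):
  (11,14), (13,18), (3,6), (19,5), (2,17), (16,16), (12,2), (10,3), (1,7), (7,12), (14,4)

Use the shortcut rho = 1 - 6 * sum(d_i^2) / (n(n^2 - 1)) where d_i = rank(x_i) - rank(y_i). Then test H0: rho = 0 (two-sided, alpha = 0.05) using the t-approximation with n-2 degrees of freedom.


Step 1: Rank x and y separately (midranks; no ties here).
rank(x): 11->6, 13->8, 3->3, 19->11, 2->2, 16->10, 12->7, 10->5, 1->1, 7->4, 14->9
rank(y): 14->8, 18->11, 6->5, 5->4, 17->10, 16->9, 2->1, 3->2, 7->6, 12->7, 4->3
Step 2: d_i = R_x(i) - R_y(i); compute d_i^2.
  (6-8)^2=4, (8-11)^2=9, (3-5)^2=4, (11-4)^2=49, (2-10)^2=64, (10-9)^2=1, (7-1)^2=36, (5-2)^2=9, (1-6)^2=25, (4-7)^2=9, (9-3)^2=36
sum(d^2) = 246.
Step 3: rho = 1 - 6*246 / (11*(11^2 - 1)) = 1 - 1476/1320 = -0.118182.
Step 4: Under H0, t = rho * sqrt((n-2)/(1-rho^2)) = -0.3570 ~ t(9).
Step 5: Two-sided p-value from the t-distribution with 9 df = 0.729285.
Step 6: alpha = 0.05. fail to reject H0.

rho = -0.1182, p = 0.729285, fail to reject H0 at alpha = 0.05.


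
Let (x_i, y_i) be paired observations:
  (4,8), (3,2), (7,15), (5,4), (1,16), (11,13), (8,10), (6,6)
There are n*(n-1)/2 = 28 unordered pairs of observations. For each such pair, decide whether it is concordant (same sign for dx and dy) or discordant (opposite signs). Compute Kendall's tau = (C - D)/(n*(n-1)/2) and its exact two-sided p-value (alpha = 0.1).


Step 1: Enumerate the 28 unordered pairs (i,j) with i<j and classify each by sign(x_j-x_i) * sign(y_j-y_i).
  (1,2):dx=-1,dy=-6->C; (1,3):dx=+3,dy=+7->C; (1,4):dx=+1,dy=-4->D; (1,5):dx=-3,dy=+8->D
  (1,6):dx=+7,dy=+5->C; (1,7):dx=+4,dy=+2->C; (1,8):dx=+2,dy=-2->D; (2,3):dx=+4,dy=+13->C
  (2,4):dx=+2,dy=+2->C; (2,5):dx=-2,dy=+14->D; (2,6):dx=+8,dy=+11->C; (2,7):dx=+5,dy=+8->C
  (2,8):dx=+3,dy=+4->C; (3,4):dx=-2,dy=-11->C; (3,5):dx=-6,dy=+1->D; (3,6):dx=+4,dy=-2->D
  (3,7):dx=+1,dy=-5->D; (3,8):dx=-1,dy=-9->C; (4,5):dx=-4,dy=+12->D; (4,6):dx=+6,dy=+9->C
  (4,7):dx=+3,dy=+6->C; (4,8):dx=+1,dy=+2->C; (5,6):dx=+10,dy=-3->D; (5,7):dx=+7,dy=-6->D
  (5,8):dx=+5,dy=-10->D; (6,7):dx=-3,dy=-3->C; (6,8):dx=-5,dy=-7->C; (7,8):dx=-2,dy=-4->C
Step 2: C = 17, D = 11, total pairs = 28.
Step 3: tau = (C - D)/(n(n-1)/2) = (17 - 11)/28 = 0.214286.
Step 4: Exact two-sided p-value (enumerate n! = 40320 permutations of y under H0): p = 0.548413.
Step 5: alpha = 0.1. fail to reject H0.

tau_b = 0.2143 (C=17, D=11), p = 0.548413, fail to reject H0.


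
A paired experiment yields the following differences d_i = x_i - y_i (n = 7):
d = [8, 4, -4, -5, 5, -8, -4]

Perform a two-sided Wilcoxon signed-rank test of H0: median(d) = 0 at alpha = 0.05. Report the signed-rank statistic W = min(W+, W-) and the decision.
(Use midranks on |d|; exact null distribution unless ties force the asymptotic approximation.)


Step 1: Drop any zero differences (none here) and take |d_i|.
|d| = [8, 4, 4, 5, 5, 8, 4]
Step 2: Midrank |d_i| (ties get averaged ranks).
ranks: |8|->6.5, |4|->2, |4|->2, |5|->4.5, |5|->4.5, |8|->6.5, |4|->2
Step 3: Attach original signs; sum ranks with positive sign and with negative sign.
W+ = 6.5 + 2 + 4.5 = 13
W- = 2 + 4.5 + 6.5 + 2 = 15
(Check: W+ + W- = 28 should equal n(n+1)/2 = 28.)
Step 4: Test statistic W = min(W+, W-) = 13.
Step 5: Ties in |d|, so use the tie-corrected normal approximation.
        E[W] = n(n+1)/4 = 7*8/4 = 14.
        Tie groups: |d|=4 (t=3), |d|=5 (t=2), |d|=8 (t=2); sum(t^3 - t) = 36.
        Var[W] = n(n+1)(2n+1)/24 - sum(t^3-t)/48 = 840/24 - 36/48 = 34.25.
        z = (W - E[W]) / sqrt(Var[W]) = (13 - 14) / 5.8523 = -0.1709.
        Two-sided p = 2*Phi(z) = 0.864325.
Step 6: alpha = 0.05. fail to reject H0.

W+ = 13, W- = 15, W = min = 13, p = 0.864325, fail to reject H0.


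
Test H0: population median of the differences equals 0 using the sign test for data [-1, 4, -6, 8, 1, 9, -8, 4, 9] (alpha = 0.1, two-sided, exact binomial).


Step 1: Discard zero differences. Original n = 9; n_eff = number of nonzero differences = 9.
Nonzero differences (with sign): -1, +4, -6, +8, +1, +9, -8, +4, +9
Step 2: Count signs: positive = 6, negative = 3.
Step 3: Under H0: P(positive) = 0.5, so the number of positives S ~ Bin(9, 0.5).
Step 4: Two-sided exact p-value = sum of Bin(9,0.5) probabilities at or below the observed probability = 0.507812.
Step 5: alpha = 0.1. fail to reject H0.

n_eff = 9, pos = 6, neg = 3, p = 0.507812, fail to reject H0.


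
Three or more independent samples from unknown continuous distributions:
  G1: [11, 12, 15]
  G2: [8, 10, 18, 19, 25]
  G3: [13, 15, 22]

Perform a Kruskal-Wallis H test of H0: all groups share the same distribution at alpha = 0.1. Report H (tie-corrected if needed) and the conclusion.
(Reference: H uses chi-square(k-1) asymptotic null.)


Step 1: Combine all N = 11 observations and assign midranks.
sorted (value, group, rank): (8,G2,1), (10,G2,2), (11,G1,3), (12,G1,4), (13,G3,5), (15,G1,6.5), (15,G3,6.5), (18,G2,8), (19,G2,9), (22,G3,10), (25,G2,11)
Step 2: Sum ranks within each group.
R_1 = 13.5 (n_1 = 3)
R_2 = 31 (n_2 = 5)
R_3 = 21.5 (n_3 = 3)
Step 3: H = 12/(N(N+1)) * sum(R_i^2/n_i) - 3(N+1)
     = 12/(11*12) * (13.5^2/3 + 31^2/5 + 21.5^2/3) - 3*12
     = 0.090909 * 407.033 - 36
     = 1.003030.
Step 4: Ties present; correction factor C = 1 - 6/(11^3 - 11) = 0.995455. Corrected H = 1.003030 / 0.995455 = 1.007610.
Step 5: Under H0, H ~ chi^2(2); p-value = 0.604227.
Step 6: alpha = 0.1. fail to reject H0.

H = 1.0076, df = 2, p = 0.604227, fail to reject H0.


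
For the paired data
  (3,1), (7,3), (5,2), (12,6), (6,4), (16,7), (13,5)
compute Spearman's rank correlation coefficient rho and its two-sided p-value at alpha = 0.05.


Step 1: Rank x and y separately (midranks; no ties here).
rank(x): 3->1, 7->4, 5->2, 12->5, 6->3, 16->7, 13->6
rank(y): 1->1, 3->3, 2->2, 6->6, 4->4, 7->7, 5->5
Step 2: d_i = R_x(i) - R_y(i); compute d_i^2.
  (1-1)^2=0, (4-3)^2=1, (2-2)^2=0, (5-6)^2=1, (3-4)^2=1, (7-7)^2=0, (6-5)^2=1
sum(d^2) = 4.
Step 3: rho = 1 - 6*4 / (7*(7^2 - 1)) = 1 - 24/336 = 0.928571.
Step 4: Under H0, t = rho * sqrt((n-2)/(1-rho^2)) = 5.5943 ~ t(5).
Step 5: Two-sided p-value from the t-distribution with 5 df = 0.002519.
Step 6: alpha = 0.05. reject H0.

rho = 0.9286, p = 0.002519, reject H0 at alpha = 0.05.


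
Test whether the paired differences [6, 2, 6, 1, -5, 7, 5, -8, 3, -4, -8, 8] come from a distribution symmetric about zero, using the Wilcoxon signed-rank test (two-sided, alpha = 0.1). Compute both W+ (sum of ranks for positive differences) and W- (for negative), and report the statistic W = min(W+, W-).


Step 1: Drop any zero differences (none here) and take |d_i|.
|d| = [6, 2, 6, 1, 5, 7, 5, 8, 3, 4, 8, 8]
Step 2: Midrank |d_i| (ties get averaged ranks).
ranks: |6|->7.5, |2|->2, |6|->7.5, |1|->1, |5|->5.5, |7|->9, |5|->5.5, |8|->11, |3|->3, |4|->4, |8|->11, |8|->11
Step 3: Attach original signs; sum ranks with positive sign and with negative sign.
W+ = 7.5 + 2 + 7.5 + 1 + 9 + 5.5 + 3 + 11 = 46.5
W- = 5.5 + 11 + 4 + 11 = 31.5
(Check: W+ + W- = 78 should equal n(n+1)/2 = 78.)
Step 4: Test statistic W = min(W+, W-) = 31.5.
Step 5: Ties in |d|, so use the tie-corrected normal approximation.
        E[W] = n(n+1)/4 = 12*13/4 = 39.
        Tie groups: |d|=5 (t=2), |d|=6 (t=2), |d|=8 (t=3); sum(t^3 - t) = 36.
        Var[W] = n(n+1)(2n+1)/24 - sum(t^3-t)/48 = 3900/24 - 36/48 = 161.75.
        z = (W - E[W]) / sqrt(Var[W]) = (31.5 - 39) / 12.7181 = -0.5897.
        Two-sided p = 2*Phi(z) = 0.555385.
Step 6: alpha = 0.1. fail to reject H0.

W+ = 46.5, W- = 31.5, W = min = 31.5, p = 0.555385, fail to reject H0.


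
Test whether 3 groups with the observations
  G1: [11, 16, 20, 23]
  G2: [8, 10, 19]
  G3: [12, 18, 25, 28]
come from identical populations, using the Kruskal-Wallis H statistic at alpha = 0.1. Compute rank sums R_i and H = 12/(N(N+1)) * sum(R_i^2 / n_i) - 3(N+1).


Step 1: Combine all N = 11 observations and assign midranks.
sorted (value, group, rank): (8,G2,1), (10,G2,2), (11,G1,3), (12,G3,4), (16,G1,5), (18,G3,6), (19,G2,7), (20,G1,8), (23,G1,9), (25,G3,10), (28,G3,11)
Step 2: Sum ranks within each group.
R_1 = 25 (n_1 = 4)
R_2 = 10 (n_2 = 3)
R_3 = 31 (n_3 = 4)
Step 3: H = 12/(N(N+1)) * sum(R_i^2/n_i) - 3(N+1)
     = 12/(11*12) * (25^2/4 + 10^2/3 + 31^2/4) - 3*12
     = 0.090909 * 429.833 - 36
     = 3.075758.
Step 4: No ties, so H is used without correction.
Step 5: Under H0, H ~ chi^2(2); p-value = 0.214836.
Step 6: alpha = 0.1. fail to reject H0.

H = 3.0758, df = 2, p = 0.214836, fail to reject H0.


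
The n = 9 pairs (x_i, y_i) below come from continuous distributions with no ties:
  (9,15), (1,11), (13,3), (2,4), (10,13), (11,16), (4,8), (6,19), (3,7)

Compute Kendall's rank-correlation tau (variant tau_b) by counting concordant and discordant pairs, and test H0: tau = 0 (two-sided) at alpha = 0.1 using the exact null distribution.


Step 1: Enumerate the 36 unordered pairs (i,j) with i<j and classify each by sign(x_j-x_i) * sign(y_j-y_i).
  (1,2):dx=-8,dy=-4->C; (1,3):dx=+4,dy=-12->D; (1,4):dx=-7,dy=-11->C; (1,5):dx=+1,dy=-2->D
  (1,6):dx=+2,dy=+1->C; (1,7):dx=-5,dy=-7->C; (1,8):dx=-3,dy=+4->D; (1,9):dx=-6,dy=-8->C
  (2,3):dx=+12,dy=-8->D; (2,4):dx=+1,dy=-7->D; (2,5):dx=+9,dy=+2->C; (2,6):dx=+10,dy=+5->C
  (2,7):dx=+3,dy=-3->D; (2,8):dx=+5,dy=+8->C; (2,9):dx=+2,dy=-4->D; (3,4):dx=-11,dy=+1->D
  (3,5):dx=-3,dy=+10->D; (3,6):dx=-2,dy=+13->D; (3,7):dx=-9,dy=+5->D; (3,8):dx=-7,dy=+16->D
  (3,9):dx=-10,dy=+4->D; (4,5):dx=+8,dy=+9->C; (4,6):dx=+9,dy=+12->C; (4,7):dx=+2,dy=+4->C
  (4,8):dx=+4,dy=+15->C; (4,9):dx=+1,dy=+3->C; (5,6):dx=+1,dy=+3->C; (5,7):dx=-6,dy=-5->C
  (5,8):dx=-4,dy=+6->D; (5,9):dx=-7,dy=-6->C; (6,7):dx=-7,dy=-8->C; (6,8):dx=-5,dy=+3->D
  (6,9):dx=-8,dy=-9->C; (7,8):dx=+2,dy=+11->C; (7,9):dx=-1,dy=-1->C; (8,9):dx=-3,dy=-12->C
Step 2: C = 21, D = 15, total pairs = 36.
Step 3: tau = (C - D)/(n(n-1)/2) = (21 - 15)/36 = 0.166667.
Step 4: Exact two-sided p-value (enumerate n! = 362880 permutations of y under H0): p = 0.612202.
Step 5: alpha = 0.1. fail to reject H0.

tau_b = 0.1667 (C=21, D=15), p = 0.612202, fail to reject H0.
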